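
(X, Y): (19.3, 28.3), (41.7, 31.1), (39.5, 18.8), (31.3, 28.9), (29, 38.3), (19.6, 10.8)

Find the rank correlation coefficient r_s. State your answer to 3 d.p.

Rank X: 1, 6, 5, 4, 3, 2
Rank Y: 3, 5, 2, 4, 6, 1
d = rank(X) − rank(Y): -2, 1, 3, 0, -3, 1; Σd² = 24
ρ = 1 − 6Σd² / [n(n²−1)] = 1 − 6×24 / (6×35) = 1 − 144/210 ≈ 0.314

0.314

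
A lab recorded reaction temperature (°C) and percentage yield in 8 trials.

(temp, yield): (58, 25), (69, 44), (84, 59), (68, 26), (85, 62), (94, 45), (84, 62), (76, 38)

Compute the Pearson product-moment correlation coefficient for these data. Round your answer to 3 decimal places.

0.746

n = 8, Σx = 618, Σy = 361, Σx² = 48698, Σy² = 17875, Σxy = 28806
nΣxy − ΣxΣy = 230448 − 223098 = 7350
nΣx² − (Σx)² = 389584 − 381924 = 7660; nΣy² − (Σy)² = 143000 − 130321 = 12679
r = 7350 / √(7660 × 12679) = 7350 / 9855.0058 ≈ 0.746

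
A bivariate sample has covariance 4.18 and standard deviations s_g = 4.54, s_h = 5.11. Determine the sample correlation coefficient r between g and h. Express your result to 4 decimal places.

r = Cov(g,h) / (s_g · s_h) = 4.18 / (4.54 × 5.11)
  = 4.18 / 23.1994 ≈ 0.1802

0.1802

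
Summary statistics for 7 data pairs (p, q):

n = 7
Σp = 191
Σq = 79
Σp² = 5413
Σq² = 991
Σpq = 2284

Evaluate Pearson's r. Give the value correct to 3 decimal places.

r = (nΣpq − ΣpΣq) / √[(nΣp² − (Σp)²)(nΣq² − (Σq)²)]
Numerator: 7×2284 − 191×79 = 899
Denominator: √[(37891 − 36481)(6937 − 6241)] = √[1410 × 696] = 990.6362
r = 899 / 990.6362 ≈ 0.907

0.907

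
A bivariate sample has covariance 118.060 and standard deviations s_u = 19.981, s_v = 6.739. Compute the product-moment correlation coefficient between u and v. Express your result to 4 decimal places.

r = Cov(u,v) / (s_u · s_v) = 118.060 / (19.981 × 6.739)
  = 118.060 / 134.6520 ≈ 0.8768

0.8768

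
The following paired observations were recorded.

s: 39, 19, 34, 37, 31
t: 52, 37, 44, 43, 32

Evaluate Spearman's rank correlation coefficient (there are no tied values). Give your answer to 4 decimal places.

Rank s: 5, 1, 3, 4, 2
Rank t: 5, 2, 4, 3, 1
d = rank(s) − rank(t): 0, -1, -1, 1, 1; Σd² = 4
ρ = 1 − 6Σd² / [n(n²−1)] = 1 − 6×4 / (5×24) = 1 − 24/120 ≈ 0.8000

0.8000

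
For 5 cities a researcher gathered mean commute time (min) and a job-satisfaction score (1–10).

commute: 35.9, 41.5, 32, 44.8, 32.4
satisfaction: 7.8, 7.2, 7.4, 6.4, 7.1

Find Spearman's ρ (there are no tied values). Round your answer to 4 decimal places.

Rank commute: 3, 4, 1, 5, 2
Rank satisfaction: 5, 3, 4, 1, 2
d = rank(commute) − rank(satisfaction): -2, 1, -3, 4, 0; Σd² = 30
ρ = 1 − 6Σd² / [n(n²−1)] = 1 − 6×30 / (5×24) = 1 − 180/120 ≈ -0.5000

-0.5000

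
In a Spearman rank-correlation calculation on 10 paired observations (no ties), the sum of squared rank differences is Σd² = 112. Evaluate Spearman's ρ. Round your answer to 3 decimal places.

0.321

ρ = 1 − 6Σd² / [n(n²−1)] = 1 − 6×112 / (10×99)
  = 1 − 672/990 = 1 − 0.6788 ≈ 0.321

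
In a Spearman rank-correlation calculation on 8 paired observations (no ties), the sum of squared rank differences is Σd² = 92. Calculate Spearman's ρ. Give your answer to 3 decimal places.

ρ = 1 − 6Σd² / [n(n²−1)] = 1 − 6×92 / (8×63)
  = 1 − 552/504 = 1 − 1.0952 ≈ -0.095

-0.095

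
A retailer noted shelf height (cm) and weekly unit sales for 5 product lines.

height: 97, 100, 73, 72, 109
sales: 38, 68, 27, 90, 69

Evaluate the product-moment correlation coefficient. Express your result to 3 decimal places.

n = 5, Σx = 451, Σy = 292, Σx² = 41803, Σy² = 19658, Σxy = 26458
nΣxy − ΣxΣy = 132290 − 131692 = 598
nΣx² − (Σx)² = 209015 − 203401 = 5614; nΣy² − (Σy)² = 98290 − 85264 = 13026
r = 598 / √(5614 × 13026) = 598 / 8551.4890 ≈ 0.070

0.070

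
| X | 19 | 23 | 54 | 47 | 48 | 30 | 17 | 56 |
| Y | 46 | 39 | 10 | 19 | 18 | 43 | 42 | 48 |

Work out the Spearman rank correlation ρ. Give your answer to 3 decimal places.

Rank X: 2, 3, 7, 5, 6, 4, 1, 8
Rank Y: 7, 4, 1, 3, 2, 6, 5, 8
d = rank(X) − rank(Y): -5, -1, 6, 2, 4, -2, -4, 0; Σd² = 102
ρ = 1 − 6Σd² / [n(n²−1)] = 1 − 6×102 / (8×63) = 1 − 612/504 ≈ -0.214

-0.214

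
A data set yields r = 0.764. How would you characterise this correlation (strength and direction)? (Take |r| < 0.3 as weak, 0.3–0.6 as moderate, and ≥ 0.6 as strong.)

r = 0.764 > 0 so the relationship is positive.
|r| = 0.764, which falls in the strong range.

strong positive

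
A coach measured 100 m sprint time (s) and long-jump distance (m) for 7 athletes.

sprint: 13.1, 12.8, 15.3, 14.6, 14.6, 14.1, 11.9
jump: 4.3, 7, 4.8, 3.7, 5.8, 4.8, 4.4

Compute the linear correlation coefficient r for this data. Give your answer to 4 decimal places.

-0.1428

n = 7, Σx = 96.4, Σy = 34.8, Σx² = 1336.28, Σy² = 180.26, Σxy = 478.11
nΣxy − ΣxΣy = 3346.77 − 3354.72 = -7.95
nΣx² − (Σx)² = 9353.96 − 9292.96 = 61; nΣy² − (Σy)² = 1261.82 − 1211.04 = 50.78
r = -7.95 / √(61 × 50.78) = -7.95 / 55.6559 ≈ -0.1428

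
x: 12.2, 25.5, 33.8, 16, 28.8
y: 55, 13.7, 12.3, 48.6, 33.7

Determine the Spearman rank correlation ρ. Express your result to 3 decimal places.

Rank x: 1, 3, 5, 2, 4
Rank y: 5, 2, 1, 4, 3
d = rank(x) − rank(y): -4, 1, 4, -2, 1; Σd² = 38
ρ = 1 − 6Σd² / [n(n²−1)] = 1 − 6×38 / (5×24) = 1 − 228/120 ≈ -0.900

-0.900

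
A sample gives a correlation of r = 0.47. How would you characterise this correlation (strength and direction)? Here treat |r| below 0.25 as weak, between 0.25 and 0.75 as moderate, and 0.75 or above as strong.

moderate positive

r = 0.47 > 0 so the relationship is positive.
|r| = 0.47, which falls in the moderate range.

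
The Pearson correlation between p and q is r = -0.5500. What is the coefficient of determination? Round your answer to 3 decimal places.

r² = (-0.5500)² = 0.303

0.303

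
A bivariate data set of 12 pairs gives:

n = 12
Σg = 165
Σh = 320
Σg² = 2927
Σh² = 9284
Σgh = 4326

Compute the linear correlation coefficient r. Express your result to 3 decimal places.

r = (nΣgh − ΣgΣh) / √[(nΣg² − (Σg)²)(nΣh² − (Σh)²)]
Numerator: 12×4326 − 165×320 = -888
Denominator: √[(35124 − 27225)(111408 − 102400)] = √[7899 × 9008] = 8435.2944
r = -888 / 8435.2944 ≈ -0.105

-0.105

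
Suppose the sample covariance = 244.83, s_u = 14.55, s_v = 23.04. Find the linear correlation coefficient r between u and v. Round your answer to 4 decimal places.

r = Cov(u,v) / (s_u · s_v) = 244.83 / (14.55 × 23.04)
  = 244.83 / 335.2320 ≈ 0.7303

0.7303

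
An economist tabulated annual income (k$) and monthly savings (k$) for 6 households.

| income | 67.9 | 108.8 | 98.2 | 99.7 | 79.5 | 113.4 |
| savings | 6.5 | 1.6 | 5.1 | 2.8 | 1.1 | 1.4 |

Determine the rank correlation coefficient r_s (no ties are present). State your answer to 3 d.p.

-0.429

Rank income: 1, 5, 3, 4, 2, 6
Rank savings: 6, 3, 5, 4, 1, 2
d = rank(income) − rank(savings): -5, 2, -2, 0, 1, 4; Σd² = 50
ρ = 1 − 6Σd² / [n(n²−1)] = 1 − 6×50 / (6×35) = 1 − 300/210 ≈ -0.429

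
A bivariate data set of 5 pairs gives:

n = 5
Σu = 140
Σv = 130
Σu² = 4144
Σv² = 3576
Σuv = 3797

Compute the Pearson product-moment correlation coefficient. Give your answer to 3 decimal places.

0.749

r = (nΣuv − ΣuΣv) / √[(nΣu² − (Σu)²)(nΣv² − (Σv)²)]
Numerator: 5×3797 − 140×130 = 785
Denominator: √[(20720 − 19600)(17880 − 16900)] = √[1120 × 980] = 1047.6641
r = 785 / 1047.6641 ≈ 0.749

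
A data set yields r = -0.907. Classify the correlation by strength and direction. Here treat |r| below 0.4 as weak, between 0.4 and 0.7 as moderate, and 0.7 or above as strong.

r = -0.907 < 0 so the relationship is negative.
|r| = 0.907, which falls in the strong range.

strong negative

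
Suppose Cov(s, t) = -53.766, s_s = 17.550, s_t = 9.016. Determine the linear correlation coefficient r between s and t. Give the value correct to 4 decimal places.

r = Cov(s,t) / (s_s · s_t) = -53.766 / (17.550 × 9.016)
  = -53.766 / 158.2308 ≈ -0.3398

-0.3398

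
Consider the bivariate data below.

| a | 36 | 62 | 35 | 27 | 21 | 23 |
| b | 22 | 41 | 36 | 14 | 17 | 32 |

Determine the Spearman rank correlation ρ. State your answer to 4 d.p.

0.6000

Rank a: 5, 6, 4, 3, 1, 2
Rank b: 3, 6, 5, 1, 2, 4
d = rank(a) − rank(b): 2, 0, -1, 2, -1, -2; Σd² = 14
ρ = 1 − 6Σd² / [n(n²−1)] = 1 − 6×14 / (6×35) = 1 − 84/210 ≈ 0.6000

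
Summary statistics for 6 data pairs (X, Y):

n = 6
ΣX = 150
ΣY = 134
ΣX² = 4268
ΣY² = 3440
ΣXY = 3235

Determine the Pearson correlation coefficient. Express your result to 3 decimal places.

r = (nΣXY − ΣXΣY) / √[(nΣX² − (ΣX)²)(nΣY² − (ΣY)²)]
Numerator: 6×3235 − 150×134 = -690
Denominator: √[(25608 − 22500)(20640 − 17956)] = √[3108 × 2684] = 2888.2299
r = -690 / 2888.2299 ≈ -0.239

-0.239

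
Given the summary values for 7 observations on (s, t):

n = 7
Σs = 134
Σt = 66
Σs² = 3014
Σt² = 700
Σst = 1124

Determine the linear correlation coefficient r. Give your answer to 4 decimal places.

r = (nΣst − ΣsΣt) / √[(nΣs² − (Σs)²)(nΣt² − (Σt)²)]
Numerator: 7×1124 − 134×66 = -976
Denominator: √[(21098 − 17956)(4900 − 4356)] = √[3142 × 544] = 1307.3821
r = -976 / 1307.3821 ≈ -0.7465

-0.7465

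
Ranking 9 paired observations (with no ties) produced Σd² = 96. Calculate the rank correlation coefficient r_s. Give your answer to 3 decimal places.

0.200

ρ = 1 − 6Σd² / [n(n²−1)] = 1 − 6×96 / (9×80)
  = 1 − 576/720 = 1 − 0.8000 ≈ 0.200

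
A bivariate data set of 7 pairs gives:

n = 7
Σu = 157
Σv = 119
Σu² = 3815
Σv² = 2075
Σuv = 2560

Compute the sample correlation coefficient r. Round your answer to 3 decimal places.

r = (nΣuv − ΣuΣv) / √[(nΣu² − (Σu)²)(nΣv² − (Σv)²)]
Numerator: 7×2560 − 157×119 = -763
Denominator: √[(26705 − 24649)(14525 − 14161)] = √[2056 × 364] = 865.0919
r = -763 / 865.0919 ≈ -0.882

-0.882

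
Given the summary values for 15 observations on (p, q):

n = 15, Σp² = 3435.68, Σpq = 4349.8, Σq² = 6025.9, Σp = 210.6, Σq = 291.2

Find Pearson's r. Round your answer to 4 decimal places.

r = (nΣpq − ΣpΣq) / √[(nΣp² − (Σp)²)(nΣq² − (Σq)²)]
Numerator: 15×4349.8 − 210.6×291.2 = 3920.28
Denominator: √[(51535.2 − 44352.36)(90388.5 − 84797.44)] = √[7182.84 × 5591.06] = 6337.1673
r = 3920.28 / 6337.1673 ≈ 0.6186

0.6186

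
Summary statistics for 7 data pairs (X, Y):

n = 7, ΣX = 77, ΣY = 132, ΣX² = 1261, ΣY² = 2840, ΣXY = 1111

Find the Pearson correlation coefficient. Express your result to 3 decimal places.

r = (nΣXY − ΣXΣY) / √[(nΣX² − (ΣX)²)(nΣY² − (ΣY)²)]
Numerator: 7×1111 − 77×132 = -2387
Denominator: √[(8827 − 5929)(19880 − 17424)] = √[2898 × 2456] = 2667.8621
r = -2387 / 2667.8621 ≈ -0.895

-0.895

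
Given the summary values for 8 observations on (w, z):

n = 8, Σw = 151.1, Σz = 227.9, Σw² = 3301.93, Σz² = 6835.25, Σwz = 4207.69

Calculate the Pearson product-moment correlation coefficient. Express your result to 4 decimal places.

r = (nΣwz − ΣwΣz) / √[(nΣw² − (Σw)²)(nΣz² − (Σz)²)]
Numerator: 8×4207.69 − 151.1×227.9 = -774.17
Denominator: √[(26415.44 − 22831.21)(54682 − 51938.41)] = √[3584.23 × 2743.59] = 3135.8663
r = -774.17 / 3135.8663 ≈ -0.2469

-0.2469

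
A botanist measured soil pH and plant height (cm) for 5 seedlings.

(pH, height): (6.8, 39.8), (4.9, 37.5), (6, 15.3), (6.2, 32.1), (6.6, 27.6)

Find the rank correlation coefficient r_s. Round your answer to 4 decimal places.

Rank pH: 5, 1, 2, 3, 4
Rank height: 5, 4, 1, 3, 2
d = rank(pH) − rank(height): 0, -3, 1, 0, 2; Σd² = 14
ρ = 1 − 6Σd² / [n(n²−1)] = 1 − 6×14 / (5×24) = 1 − 84/120 ≈ 0.3000

0.3000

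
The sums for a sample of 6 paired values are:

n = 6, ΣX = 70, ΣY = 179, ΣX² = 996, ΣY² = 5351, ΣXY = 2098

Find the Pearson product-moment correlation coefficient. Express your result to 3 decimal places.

r = (nΣXY − ΣXΣY) / √[(nΣX² − (ΣX)²)(nΣY² − (ΣY)²)]
Numerator: 6×2098 − 70×179 = 58
Denominator: √[(5976 − 4900)(32106 − 32041)] = √[1076 × 65] = 264.4617
r = 58 / 264.4617 ≈ 0.219

0.219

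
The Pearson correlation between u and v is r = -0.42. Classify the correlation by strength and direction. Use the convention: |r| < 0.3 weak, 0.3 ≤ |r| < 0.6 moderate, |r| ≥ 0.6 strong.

moderate negative

r = -0.42 < 0 so the relationship is negative.
|r| = 0.42, which falls in the moderate range.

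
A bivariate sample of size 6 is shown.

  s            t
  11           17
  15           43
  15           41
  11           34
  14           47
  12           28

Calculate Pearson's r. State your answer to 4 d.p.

n = 6, Σs = 78, Σt = 210, Σs² = 1032, Σt² = 7968, Σst = 2815
nΣst − ΣsΣt = 16890 − 16380 = 510
nΣs² − (Σs)² = 6192 − 6084 = 108; nΣt² − (Σt)² = 47808 − 44100 = 3708
r = 510 / √(108 × 3708) = 510 / 632.8222 ≈ 0.8059

0.8059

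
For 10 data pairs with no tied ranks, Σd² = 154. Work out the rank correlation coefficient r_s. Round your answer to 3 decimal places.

0.067

ρ = 1 − 6Σd² / [n(n²−1)] = 1 − 6×154 / (10×99)
  = 1 − 924/990 = 1 − 0.9333 ≈ 0.067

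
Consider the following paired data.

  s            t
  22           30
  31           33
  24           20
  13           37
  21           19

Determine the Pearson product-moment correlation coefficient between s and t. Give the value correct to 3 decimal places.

-0.208

n = 5, Σs = 111, Σt = 139, Σs² = 2631, Σt² = 4119, Σst = 3043
nΣst − ΣsΣt = 15215 − 15429 = -214
nΣs² − (Σs)² = 13155 − 12321 = 834; nΣt² − (Σt)² = 20595 − 19321 = 1274
r = -214 / √(834 × 1274) = -214 / 1030.7842 ≈ -0.208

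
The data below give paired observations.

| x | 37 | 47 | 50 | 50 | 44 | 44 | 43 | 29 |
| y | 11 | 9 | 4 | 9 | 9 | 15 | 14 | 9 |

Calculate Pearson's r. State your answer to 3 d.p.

n = 8, Σx = 344, Σy = 80, Σx² = 15140, Σy² = 882, Σxy = 3399
nΣxy − ΣxΣy = 27192 − 27520 = -328
nΣx² − (Σx)² = 121120 − 118336 = 2784; nΣy² − (Σy)² = 7056 − 6400 = 656
r = -328 / √(2784 × 656) = -328 / 1351.4082 ≈ -0.243

-0.243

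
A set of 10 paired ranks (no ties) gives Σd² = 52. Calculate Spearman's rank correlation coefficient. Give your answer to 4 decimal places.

0.6848

ρ = 1 − 6Σd² / [n(n²−1)] = 1 − 6×52 / (10×99)
  = 1 − 312/990 = 1 − 0.31515 ≈ 0.6848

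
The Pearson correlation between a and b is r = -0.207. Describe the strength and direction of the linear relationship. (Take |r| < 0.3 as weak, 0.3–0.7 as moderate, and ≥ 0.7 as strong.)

weak negative

r = -0.207 < 0 so the relationship is negative.
|r| = 0.207, which falls in the weak range.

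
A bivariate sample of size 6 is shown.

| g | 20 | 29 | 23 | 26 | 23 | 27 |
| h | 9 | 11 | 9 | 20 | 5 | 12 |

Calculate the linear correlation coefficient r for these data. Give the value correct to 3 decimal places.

0.451

n = 6, Σg = 148, Σh = 66, Σg² = 3704, Σh² = 852, Σgh = 1665
nΣgh − ΣgΣh = 9990 − 9768 = 222
nΣg² − (Σg)² = 22224 − 21904 = 320; nΣh² − (Σh)² = 5112 − 4356 = 756
r = 222 / √(320 × 756) = 222 / 491.8536 ≈ 0.451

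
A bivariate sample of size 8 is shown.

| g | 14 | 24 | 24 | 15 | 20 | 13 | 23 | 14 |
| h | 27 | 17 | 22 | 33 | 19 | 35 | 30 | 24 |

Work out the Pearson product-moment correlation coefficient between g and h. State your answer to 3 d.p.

n = 8, Σg = 147, Σh = 207, Σg² = 2867, Σh² = 5653, Σgh = 3670
nΣgh − ΣgΣh = 29360 − 30429 = -1069
nΣg² − (Σg)² = 22936 − 21609 = 1327; nΣh² − (Σh)² = 45224 − 42849 = 2375
r = -1069 / √(1327 × 2375) = -1069 / 1775.2817 ≈ -0.602

-0.602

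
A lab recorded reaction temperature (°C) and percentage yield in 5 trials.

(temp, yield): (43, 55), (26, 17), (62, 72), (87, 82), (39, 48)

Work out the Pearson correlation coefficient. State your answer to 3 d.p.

n = 5, Σx = 257, Σy = 274, Σx² = 15459, Σy² = 17526, Σxy = 16277
nΣxy − ΣxΣy = 81385 − 70418 = 10967
nΣx² − (Σx)² = 77295 − 66049 = 11246; nΣy² − (Σy)² = 87630 − 75076 = 12554
r = 10967 / √(11246 × 12554) = 10967 / 11882.0151 ≈ 0.923

0.923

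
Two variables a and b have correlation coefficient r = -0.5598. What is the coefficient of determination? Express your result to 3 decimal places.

0.313

r² = (-0.5598)² = 0.313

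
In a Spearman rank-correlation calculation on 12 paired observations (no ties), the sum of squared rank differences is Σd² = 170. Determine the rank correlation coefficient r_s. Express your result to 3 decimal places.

0.406

ρ = 1 − 6Σd² / [n(n²−1)] = 1 − 6×170 / (12×143)
  = 1 − 1020/1716 = 1 − 0.5944 ≈ 0.406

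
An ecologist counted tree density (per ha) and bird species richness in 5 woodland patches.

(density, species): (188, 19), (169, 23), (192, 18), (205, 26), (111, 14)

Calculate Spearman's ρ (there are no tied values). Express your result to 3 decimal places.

Rank density: 3, 2, 4, 5, 1
Rank species: 3, 4, 2, 5, 1
d = rank(density) − rank(species): 0, -2, 2, 0, 0; Σd² = 8
ρ = 1 − 6Σd² / [n(n²−1)] = 1 − 6×8 / (5×24) = 1 − 48/120 ≈ 0.600

0.600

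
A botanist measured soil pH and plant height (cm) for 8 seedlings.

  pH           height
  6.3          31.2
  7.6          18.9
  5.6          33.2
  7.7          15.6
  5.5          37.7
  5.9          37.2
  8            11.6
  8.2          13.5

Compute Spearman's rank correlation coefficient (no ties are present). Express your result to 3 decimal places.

-0.952

Rank pH: 4, 5, 2, 6, 1, 3, 7, 8
Rank height: 5, 4, 6, 3, 8, 7, 1, 2
d = rank(pH) − rank(height): -1, 1, -4, 3, -7, -4, 6, 6; Σd² = 164
ρ = 1 − 6Σd² / [n(n²−1)] = 1 − 6×164 / (8×63) = 1 − 984/504 ≈ -0.952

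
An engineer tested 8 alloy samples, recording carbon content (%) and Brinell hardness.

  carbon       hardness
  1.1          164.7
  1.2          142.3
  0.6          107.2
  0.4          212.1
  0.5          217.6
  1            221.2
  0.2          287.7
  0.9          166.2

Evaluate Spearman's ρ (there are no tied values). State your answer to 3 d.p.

-0.548

Rank carbon: 7, 8, 4, 2, 3, 6, 1, 5
Rank hardness: 3, 2, 1, 5, 6, 7, 8, 4
d = rank(carbon) − rank(hardness): 4, 6, 3, -3, -3, -1, -7, 1; Σd² = 130
ρ = 1 − 6Σd² / [n(n²−1)] = 1 − 6×130 / (8×63) = 1 − 780/504 ≈ -0.548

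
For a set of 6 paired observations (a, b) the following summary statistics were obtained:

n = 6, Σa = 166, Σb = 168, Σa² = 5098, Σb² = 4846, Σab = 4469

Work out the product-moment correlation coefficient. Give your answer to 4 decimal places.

r = (nΣab − ΣaΣb) / √[(nΣa² − (Σa)²)(nΣb² − (Σb)²)]
Numerator: 6×4469 − 166×168 = -1074
Denominator: √[(30588 − 27556)(29076 − 28224)] = √[3032 × 852] = 1607.2536
r = -1074 / 1607.2536 ≈ -0.6682

-0.6682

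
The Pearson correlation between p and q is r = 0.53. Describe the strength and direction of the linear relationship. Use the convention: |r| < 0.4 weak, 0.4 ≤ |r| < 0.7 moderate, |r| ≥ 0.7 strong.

r = 0.53 > 0 so the relationship is positive.
|r| = 0.53, which falls in the moderate range.

moderate positive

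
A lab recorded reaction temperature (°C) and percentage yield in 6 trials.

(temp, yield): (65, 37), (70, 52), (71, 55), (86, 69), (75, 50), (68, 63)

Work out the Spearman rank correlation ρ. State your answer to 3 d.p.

Rank temp: 1, 3, 4, 6, 5, 2
Rank yield: 1, 3, 4, 6, 2, 5
d = rank(temp) − rank(yield): 0, 0, 0, 0, 3, -3; Σd² = 18
ρ = 1 − 6Σd² / [n(n²−1)] = 1 − 6×18 / (6×35) = 1 − 108/210 ≈ 0.486

0.486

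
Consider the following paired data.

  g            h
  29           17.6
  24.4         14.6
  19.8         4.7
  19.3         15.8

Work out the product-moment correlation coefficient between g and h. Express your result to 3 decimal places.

0.583

n = 4, Σg = 92.5, Σh = 52.7, Σg² = 2200.89, Σh² = 794.65, Σgh = 1264.64
nΣgh − ΣgΣh = 5058.56 − 4874.75 = 183.81
nΣg² − (Σg)² = 8803.56 − 8556.25 = 247.31; nΣh² − (Σh)² = 3178.6 − 2777.29 = 401.31
r = 183.81 / √(247.31 × 401.31) = 183.81 / 315.0365 ≈ 0.583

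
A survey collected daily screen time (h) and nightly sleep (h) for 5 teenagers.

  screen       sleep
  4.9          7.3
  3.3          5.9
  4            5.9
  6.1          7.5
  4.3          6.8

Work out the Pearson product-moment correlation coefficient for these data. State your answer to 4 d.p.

n = 5, Σx = 22.6, Σy = 33.4, Σx² = 106.6, Σy² = 225.4, Σxy = 153.83
nΣxy − ΣxΣy = 769.15 − 754.84 = 14.31
nΣx² − (Σx)² = 533 − 510.76 = 22.24; nΣy² − (Σy)² = 1127 − 1115.56 = 11.44
r = 14.31 / √(22.24 × 11.44) = 14.31 / 15.9507 ≈ 0.8971

0.8971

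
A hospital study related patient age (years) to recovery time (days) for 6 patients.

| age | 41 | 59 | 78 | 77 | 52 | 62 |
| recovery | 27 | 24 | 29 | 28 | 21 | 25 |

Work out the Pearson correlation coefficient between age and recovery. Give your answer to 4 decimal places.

0.5303

n = 6, Σx = 369, Σy = 154, Σx² = 23723, Σy² = 3996, Σxy = 9583
nΣxy − ΣxΣy = 57498 − 56826 = 672
nΣx² − (Σx)² = 142338 − 136161 = 6177; nΣy² − (Σy)² = 23976 − 23716 = 260
r = 672 / √(6177 × 260) = 672 / 1267.2884 ≈ 0.5303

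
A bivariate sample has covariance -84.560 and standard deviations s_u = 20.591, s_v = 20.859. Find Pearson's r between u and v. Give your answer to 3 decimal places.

-0.197

r = Cov(u,v) / (s_u · s_v) = -84.560 / (20.591 × 20.859)
  = -84.560 / 429.5077 ≈ -0.197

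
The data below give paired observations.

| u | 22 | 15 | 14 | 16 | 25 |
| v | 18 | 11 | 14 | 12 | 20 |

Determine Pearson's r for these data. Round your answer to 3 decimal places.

n = 5, Σu = 92, Σv = 75, Σu² = 1786, Σv² = 1185, Σuv = 1449
nΣuv − ΣuΣv = 7245 − 6900 = 345
nΣu² − (Σu)² = 8930 − 8464 = 466; nΣv² − (Σv)² = 5925 − 5625 = 300
r = 345 / √(466 × 300) = 345 / 373.8984 ≈ 0.923

0.923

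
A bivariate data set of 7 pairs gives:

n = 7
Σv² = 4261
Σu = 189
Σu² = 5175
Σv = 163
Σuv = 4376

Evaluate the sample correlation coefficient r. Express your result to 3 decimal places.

r = (nΣuv − ΣuΣv) / √[(nΣu² − (Σu)²)(nΣv² − (Σv)²)]
Numerator: 7×4376 − 189×163 = -175
Denominator: √[(36225 − 35721)(29827 − 26569)] = √[504 × 3258] = 1281.4180
r = -175 / 1281.4180 ≈ -0.137

-0.137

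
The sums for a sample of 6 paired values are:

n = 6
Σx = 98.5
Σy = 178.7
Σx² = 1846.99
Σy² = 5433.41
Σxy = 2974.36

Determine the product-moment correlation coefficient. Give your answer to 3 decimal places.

r = (nΣxy − ΣxΣy) / √[(nΣx² − (Σx)²)(nΣy² − (Σy)²)]
Numerator: 6×2974.36 − 98.5×178.7 = 244.21
Denominator: √[(11081.94 − 9702.25)(32600.46 − 31933.69)] = √[1379.69 × 666.77] = 959.1329
r = 244.21 / 959.1329 ≈ 0.255

0.255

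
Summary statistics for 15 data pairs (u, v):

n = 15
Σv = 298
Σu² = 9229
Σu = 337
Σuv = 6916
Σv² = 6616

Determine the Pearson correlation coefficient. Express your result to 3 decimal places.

r = (nΣuv − ΣuΣv) / √[(nΣu² − (Σu)²)(nΣv² − (Σv)²)]
Numerator: 15×6916 − 337×298 = 3314
Denominator: √[(138435 − 113569)(99240 − 88804)] = √[24866 × 10436] = 16109.0526
r = 3314 / 16109.0526 ≈ 0.206

0.206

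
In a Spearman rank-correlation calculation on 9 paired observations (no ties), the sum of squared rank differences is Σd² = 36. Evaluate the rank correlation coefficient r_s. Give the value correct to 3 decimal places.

ρ = 1 − 6Σd² / [n(n²−1)] = 1 − 6×36 / (9×80)
  = 1 − 216/720 = 1 − 0.3000 ≈ 0.700

0.700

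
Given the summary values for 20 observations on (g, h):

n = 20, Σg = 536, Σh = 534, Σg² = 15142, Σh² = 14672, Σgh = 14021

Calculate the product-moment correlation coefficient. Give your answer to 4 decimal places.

r = (nΣgh − ΣgΣh) / √[(nΣg² − (Σg)²)(nΣh² − (Σh)²)]
Numerator: 20×14021 − 536×534 = -5804
Denominator: √[(302840 − 287296)(293440 − 285156)] = √[15544 × 8284] = 11347.5326
r = -5804 / 11347.5326 ≈ -0.5115

-0.5115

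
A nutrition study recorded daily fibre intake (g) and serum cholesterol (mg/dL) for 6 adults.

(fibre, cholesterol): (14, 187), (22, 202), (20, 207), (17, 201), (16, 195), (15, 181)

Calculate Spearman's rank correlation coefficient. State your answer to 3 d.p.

Rank fibre: 1, 6, 5, 4, 3, 2
Rank cholesterol: 2, 5, 6, 4, 3, 1
d = rank(fibre) − rank(cholesterol): -1, 1, -1, 0, 0, 1; Σd² = 4
ρ = 1 − 6Σd² / [n(n²−1)] = 1 − 6×4 / (6×35) = 1 − 24/210 ≈ 0.886

0.886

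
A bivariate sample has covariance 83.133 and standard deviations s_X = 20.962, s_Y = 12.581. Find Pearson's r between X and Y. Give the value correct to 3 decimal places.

0.315

r = Cov(X,Y) / (s_X · s_Y) = 83.133 / (20.962 × 12.581)
  = 83.133 / 263.7229 ≈ 0.315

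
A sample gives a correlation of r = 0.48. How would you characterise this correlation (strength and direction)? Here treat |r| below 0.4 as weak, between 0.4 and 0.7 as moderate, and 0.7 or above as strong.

r = 0.48 > 0 so the relationship is positive.
|r| = 0.48, which falls in the moderate range.

moderate positive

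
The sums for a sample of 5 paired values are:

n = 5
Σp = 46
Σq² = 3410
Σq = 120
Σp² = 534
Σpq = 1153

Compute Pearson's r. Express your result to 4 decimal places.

0.2022

r = (nΣpq − ΣpΣq) / √[(nΣp² − (Σp)²)(nΣq² − (Σq)²)]
Numerator: 5×1153 − 46×120 = 245
Denominator: √[(2670 − 2116)(17050 − 14400)] = √[554 × 2650] = 1211.6518
r = 245 / 1211.6518 ≈ 0.2022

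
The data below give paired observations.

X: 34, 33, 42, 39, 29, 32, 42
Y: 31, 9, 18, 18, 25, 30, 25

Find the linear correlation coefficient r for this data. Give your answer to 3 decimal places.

n = 7, ΣX = 251, ΣY = 156, ΣX² = 9159, ΣY² = 3840, ΣXY = 5544
nΣXY − ΣXΣY = 38808 − 39156 = -348
nΣX² − (ΣX)² = 64113 − 63001 = 1112; nΣY² − (ΣY)² = 26880 − 24336 = 2544
r = -348 / √(1112 × 2544) = -348 / 1681.9417 ≈ -0.207

-0.207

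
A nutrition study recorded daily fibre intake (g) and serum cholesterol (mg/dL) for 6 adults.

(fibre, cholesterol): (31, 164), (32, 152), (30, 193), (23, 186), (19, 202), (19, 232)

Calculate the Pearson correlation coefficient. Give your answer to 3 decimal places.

n = 6, Σx = 154, Σy = 1129, Σx² = 4136, Σy² = 216473, Σxy = 28262
nΣxy − ΣxΣy = 169572 − 173866 = -4294
nΣx² − (Σx)² = 24816 − 23716 = 1100; nΣy² − (Σy)² = 1298838 − 1274641 = 24197
r = -4294 / √(1100 × 24197) = -4294 / 5159.1375 ≈ -0.832

-0.832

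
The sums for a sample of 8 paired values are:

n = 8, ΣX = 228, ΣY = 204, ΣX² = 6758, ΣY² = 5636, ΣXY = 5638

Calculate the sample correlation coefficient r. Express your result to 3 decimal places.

r = (nΣXY − ΣXΣY) / √[(nΣX² − (ΣX)²)(nΣY² − (ΣY)²)]
Numerator: 8×5638 − 228×204 = -1408
Denominator: √[(54064 − 51984)(45088 − 41616)] = √[2080 × 3472] = 2687.3333
r = -1408 / 2687.3333 ≈ -0.524

-0.524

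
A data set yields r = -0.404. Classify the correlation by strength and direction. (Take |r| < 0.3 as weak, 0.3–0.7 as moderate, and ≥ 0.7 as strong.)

r = -0.404 < 0 so the relationship is negative.
|r| = 0.404, which falls in the moderate range.

moderate negative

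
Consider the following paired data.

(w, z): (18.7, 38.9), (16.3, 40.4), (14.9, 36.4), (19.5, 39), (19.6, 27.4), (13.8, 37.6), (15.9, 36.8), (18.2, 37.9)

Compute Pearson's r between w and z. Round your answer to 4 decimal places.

n = 8, Σw = 136.9, Σz = 294.4, Σw² = 2376.29, Σz² = 10946.5, Σwz = 5019.63
nΣwz − ΣwΣz = 40157.04 − 40303.36 = -146.32
nΣw² − (Σw)² = 19010.32 − 18741.61 = 268.71; nΣz² − (Σz)² = 87572 − 86671.36 = 900.64
r = -146.32 / √(268.71 × 900.64) = -146.32 / 491.9461 ≈ -0.2974

-0.2974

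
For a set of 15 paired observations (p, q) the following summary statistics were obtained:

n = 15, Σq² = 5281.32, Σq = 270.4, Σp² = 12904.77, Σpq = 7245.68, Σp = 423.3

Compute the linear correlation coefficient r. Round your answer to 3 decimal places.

-0.616

r = (nΣpq − ΣpΣq) / √[(nΣp² − (Σp)²)(nΣq² − (Σq)²)]
Numerator: 15×7245.68 − 423.3×270.4 = -5775.12
Denominator: √[(193571.55 − 179182.89)(79219.8 − 73116.16)] = √[14388.66 × 6103.64] = 9371.4033
r = -5775.12 / 9371.4033 ≈ -0.616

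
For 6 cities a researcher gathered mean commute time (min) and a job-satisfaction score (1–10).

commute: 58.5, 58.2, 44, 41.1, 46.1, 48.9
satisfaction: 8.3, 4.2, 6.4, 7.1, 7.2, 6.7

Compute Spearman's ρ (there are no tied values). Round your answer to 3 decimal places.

Rank commute: 6, 5, 2, 1, 3, 4
Rank satisfaction: 6, 1, 2, 4, 5, 3
d = rank(commute) − rank(satisfaction): 0, 4, 0, -3, -2, 1; Σd² = 30
ρ = 1 − 6Σd² / [n(n²−1)] = 1 − 6×30 / (6×35) = 1 − 180/210 ≈ 0.143

0.143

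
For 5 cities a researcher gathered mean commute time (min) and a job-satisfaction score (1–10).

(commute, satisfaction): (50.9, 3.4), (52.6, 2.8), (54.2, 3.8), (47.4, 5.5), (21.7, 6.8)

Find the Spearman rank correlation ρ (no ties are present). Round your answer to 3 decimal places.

Rank commute: 3, 4, 5, 2, 1
Rank satisfaction: 2, 1, 3, 4, 5
d = rank(commute) − rank(satisfaction): 1, 3, 2, -2, -4; Σd² = 34
ρ = 1 − 6Σd² / [n(n²−1)] = 1 − 6×34 / (5×24) = 1 − 204/120 ≈ -0.700

-0.700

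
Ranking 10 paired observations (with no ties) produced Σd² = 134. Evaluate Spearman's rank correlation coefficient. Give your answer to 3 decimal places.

0.188

ρ = 1 − 6Σd² / [n(n²−1)] = 1 − 6×134 / (10×99)
  = 1 − 804/990 = 1 − 0.8121 ≈ 0.188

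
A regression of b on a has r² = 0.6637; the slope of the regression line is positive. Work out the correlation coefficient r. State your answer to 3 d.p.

|r| = √0.6637 = 0.815
The association is positive, so r = 0.815.

0.815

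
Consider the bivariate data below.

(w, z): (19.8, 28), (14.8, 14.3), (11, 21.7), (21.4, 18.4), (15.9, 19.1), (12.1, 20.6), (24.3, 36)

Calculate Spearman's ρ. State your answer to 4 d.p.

Rank w: 5, 3, 1, 6, 4, 2, 7
Rank z: 6, 1, 5, 2, 3, 4, 7
d = rank(w) − rank(z): -1, 2, -4, 4, 1, -2, 0; Σd² = 42
ρ = 1 − 6Σd² / [n(n²−1)] = 1 − 6×42 / (7×48) = 1 − 252/336 ≈ 0.2500

0.2500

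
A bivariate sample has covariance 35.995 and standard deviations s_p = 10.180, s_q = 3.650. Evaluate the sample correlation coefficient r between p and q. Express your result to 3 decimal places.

0.969

r = Cov(p,q) / (s_p · s_q) = 35.995 / (10.180 × 3.650)
  = 35.995 / 37.1570 ≈ 0.969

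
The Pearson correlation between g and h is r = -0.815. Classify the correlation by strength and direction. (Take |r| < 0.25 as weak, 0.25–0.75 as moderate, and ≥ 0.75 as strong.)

r = -0.815 < 0 so the relationship is negative.
|r| = 0.815, which falls in the strong range.

strong negative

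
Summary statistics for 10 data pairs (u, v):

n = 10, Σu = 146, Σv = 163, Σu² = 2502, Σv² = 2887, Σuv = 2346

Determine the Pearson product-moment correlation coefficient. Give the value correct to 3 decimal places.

r = (nΣuv − ΣuΣv) / √[(nΣu² − (Σu)²)(nΣv² − (Σv)²)]
Numerator: 10×2346 − 146×163 = -338
Denominator: √[(25020 − 21316)(28870 − 26569)] = √[3704 × 2301] = 2919.4013
r = -338 / 2919.4013 ≈ -0.116

-0.116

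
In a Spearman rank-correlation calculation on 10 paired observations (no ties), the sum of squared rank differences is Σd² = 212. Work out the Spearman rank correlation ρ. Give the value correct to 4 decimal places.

ρ = 1 − 6Σd² / [n(n²−1)] = 1 − 6×212 / (10×99)
  = 1 − 1272/990 = 1 − 1.28485 ≈ -0.2848

-0.2848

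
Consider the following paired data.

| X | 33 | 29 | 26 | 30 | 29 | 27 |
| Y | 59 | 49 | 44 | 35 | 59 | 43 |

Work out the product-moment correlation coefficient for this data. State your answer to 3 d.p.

n = 6, ΣX = 174, ΣY = 289, ΣX² = 5076, ΣY² = 14373, ΣXY = 8434
nΣXY − ΣXΣY = 50604 − 50286 = 318
nΣX² − (ΣX)² = 30456 − 30276 = 180; nΣY² − (ΣY)² = 86238 − 83521 = 2717
r = 318 / √(180 × 2717) = 318 / 699.3282 ≈ 0.455

0.455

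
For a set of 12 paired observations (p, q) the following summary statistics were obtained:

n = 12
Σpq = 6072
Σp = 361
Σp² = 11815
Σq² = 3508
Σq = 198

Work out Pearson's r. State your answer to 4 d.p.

0.2408

r = (nΣpq − ΣpΣq) / √[(nΣp² − (Σp)²)(nΣq² − (Σq)²)]
Numerator: 12×6072 − 361×198 = 1386
Denominator: √[(141780 − 130321)(42096 − 39204)] = √[11459 × 2892] = 5756.6855
r = 1386 / 5756.6855 ≈ 0.2408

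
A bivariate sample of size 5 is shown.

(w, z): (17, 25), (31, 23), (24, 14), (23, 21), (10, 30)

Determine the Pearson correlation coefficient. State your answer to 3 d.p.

-0.626

n = 5, Σw = 105, Σz = 113, Σw² = 2455, Σz² = 2691, Σwz = 2257
nΣwz − ΣwΣz = 11285 − 11865 = -580
nΣw² − (Σw)² = 12275 − 11025 = 1250; nΣz² − (Σz)² = 13455 − 12769 = 686
r = -580 / √(1250 × 686) = -580 / 926.0130 ≈ -0.626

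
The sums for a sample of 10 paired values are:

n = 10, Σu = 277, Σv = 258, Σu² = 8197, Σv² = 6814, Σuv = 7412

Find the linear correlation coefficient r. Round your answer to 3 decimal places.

r = (nΣuv − ΣuΣv) / √[(nΣu² − (Σu)²)(nΣv² − (Σv)²)]
Numerator: 10×7412 − 277×258 = 2654
Denominator: √[(81970 − 76729)(68140 − 66564)] = √[5241 × 1576] = 2873.9896
r = 2654 / 2873.9896 ≈ 0.923

0.923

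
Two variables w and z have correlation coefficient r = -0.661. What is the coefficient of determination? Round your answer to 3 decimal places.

r² = (-0.661)² = 0.437

0.437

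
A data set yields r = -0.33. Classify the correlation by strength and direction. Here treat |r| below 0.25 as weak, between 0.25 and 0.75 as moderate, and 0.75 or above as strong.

moderate negative

r = -0.33 < 0 so the relationship is negative.
|r| = 0.33, which falls in the moderate range.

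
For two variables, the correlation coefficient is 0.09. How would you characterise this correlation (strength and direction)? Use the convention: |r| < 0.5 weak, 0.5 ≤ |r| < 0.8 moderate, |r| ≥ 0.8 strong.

weak positive

r = 0.09 > 0 so the relationship is positive.
|r| = 0.09, which falls in the weak range.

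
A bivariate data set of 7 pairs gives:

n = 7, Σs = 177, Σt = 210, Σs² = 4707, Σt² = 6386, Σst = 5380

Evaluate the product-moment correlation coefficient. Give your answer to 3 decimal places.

0.496

r = (nΣst − ΣsΣt) / √[(nΣs² − (Σs)²)(nΣt² − (Σt)²)]
Numerator: 7×5380 − 177×210 = 490
Denominator: √[(32949 − 31329)(44702 − 44100)] = √[1620 × 602] = 987.5424
r = 490 / 987.5424 ≈ 0.496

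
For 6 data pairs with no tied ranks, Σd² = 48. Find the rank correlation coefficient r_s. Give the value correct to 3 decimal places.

ρ = 1 − 6Σd² / [n(n²−1)] = 1 − 6×48 / (6×35)
  = 1 − 288/210 = 1 − 1.3714 ≈ -0.371

-0.371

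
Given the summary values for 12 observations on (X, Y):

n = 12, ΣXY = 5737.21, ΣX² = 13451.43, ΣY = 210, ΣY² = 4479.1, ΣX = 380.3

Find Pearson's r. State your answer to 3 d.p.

-0.866

r = (nΣXY − ΣXΣY) / √[(nΣX² − (ΣX)²)(nΣY² − (ΣY)²)]
Numerator: 12×5737.21 − 380.3×210 = -11016.48
Denominator: √[(161417.16 − 144628.09)(53749.2 − 44100)] = √[16789.07 × 9649.2] = 12727.9650
r = -11016.48 / 12727.9650 ≈ -0.866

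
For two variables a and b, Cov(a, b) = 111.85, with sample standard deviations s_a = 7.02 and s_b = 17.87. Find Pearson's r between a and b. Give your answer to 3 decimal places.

0.892

r = Cov(a,b) / (s_a · s_b) = 111.85 / (7.02 × 17.87)
  = 111.85 / 125.4474 ≈ 0.892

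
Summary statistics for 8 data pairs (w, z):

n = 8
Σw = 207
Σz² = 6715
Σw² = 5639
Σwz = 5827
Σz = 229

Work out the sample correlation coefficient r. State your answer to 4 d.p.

-0.4626

r = (nΣwz − ΣwΣz) / √[(nΣw² − (Σw)²)(nΣz² − (Σz)²)]
Numerator: 8×5827 − 207×229 = -787
Denominator: √[(45112 − 42849)(53720 − 52441)] = √[2263 × 1279] = 1701.2869
r = -787 / 1701.2869 ≈ -0.4626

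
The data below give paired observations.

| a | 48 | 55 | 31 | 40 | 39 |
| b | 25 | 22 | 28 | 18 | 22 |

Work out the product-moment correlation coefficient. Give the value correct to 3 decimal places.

n = 5, Σa = 213, Σb = 115, Σa² = 9411, Σb² = 2701, Σab = 4856
nΣab − ΣaΣb = 24280 − 24495 = -215
nΣa² − (Σa)² = 47055 − 45369 = 1686; nΣb² − (Σb)² = 13505 − 13225 = 280
r = -215 / √(1686 × 280) = -215 / 687.0808 ≈ -0.313

-0.313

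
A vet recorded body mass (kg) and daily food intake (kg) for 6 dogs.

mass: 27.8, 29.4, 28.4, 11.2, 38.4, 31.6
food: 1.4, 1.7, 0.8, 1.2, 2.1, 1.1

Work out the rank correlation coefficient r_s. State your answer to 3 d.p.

0.371

Rank mass: 2, 4, 3, 1, 6, 5
Rank food: 4, 5, 1, 3, 6, 2
d = rank(mass) − rank(food): -2, -1, 2, -2, 0, 3; Σd² = 22
ρ = 1 − 6Σd² / [n(n²−1)] = 1 − 6×22 / (6×35) = 1 − 132/210 ≈ 0.371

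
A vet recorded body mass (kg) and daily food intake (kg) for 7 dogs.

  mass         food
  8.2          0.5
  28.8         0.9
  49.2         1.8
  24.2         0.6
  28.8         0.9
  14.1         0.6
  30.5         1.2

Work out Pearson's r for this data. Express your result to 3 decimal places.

n = 7, Σx = 183.8, Σy = 6.5, Σx² = 5861.46, Σy² = 7.27, Σxy = 204.08
nΣxy − ΣxΣy = 1428.56 − 1194.7 = 233.86
nΣx² − (Σx)² = 41030.22 − 33782.44 = 7247.78; nΣy² − (Σy)² = 50.89 − 42.25 = 8.64
r = 233.86 / √(7247.78 × 8.64) = 233.86 / 250.2415 ≈ 0.935

0.935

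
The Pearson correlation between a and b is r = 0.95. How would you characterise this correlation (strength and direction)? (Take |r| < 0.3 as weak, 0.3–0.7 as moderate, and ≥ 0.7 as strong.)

strong positive

r = 0.95 > 0 so the relationship is positive.
|r| = 0.95, which falls in the strong range.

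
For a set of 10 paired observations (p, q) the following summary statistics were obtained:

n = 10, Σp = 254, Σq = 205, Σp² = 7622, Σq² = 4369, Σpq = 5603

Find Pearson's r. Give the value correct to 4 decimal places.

r = (nΣpq − ΣpΣq) / √[(nΣp² − (Σp)²)(nΣq² − (Σq)²)]
Numerator: 10×5603 − 254×205 = 3960
Denominator: √[(76220 − 64516)(43690 − 42025)] = √[11704 × 1665] = 4414.4264
r = 3960 / 4414.4264 ≈ 0.8971

0.8971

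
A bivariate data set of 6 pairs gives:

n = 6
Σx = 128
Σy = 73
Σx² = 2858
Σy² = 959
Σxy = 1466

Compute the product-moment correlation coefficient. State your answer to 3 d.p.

-0.962

r = (nΣxy − ΣxΣy) / √[(nΣx² − (Σx)²)(nΣy² − (Σy)²)]
Numerator: 6×1466 − 128×73 = -548
Denominator: √[(17148 − 16384)(5754 − 5329)] = √[764 × 425] = 569.8245
r = -548 / 569.8245 ≈ -0.962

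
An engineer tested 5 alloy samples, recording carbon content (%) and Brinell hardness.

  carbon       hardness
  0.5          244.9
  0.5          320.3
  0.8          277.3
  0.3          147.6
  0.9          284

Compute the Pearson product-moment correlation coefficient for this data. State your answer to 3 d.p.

0.620

n = 5, Σx = 3, Σy = 1274.1, Σx² = 2.04, Σy² = 341905.15, Σxy = 804.32
nΣxy − ΣxΣy = 4021.6 − 3822.3 = 199.3
nΣx² − (Σx)² = 10.2 − 9 = 1.2; nΣy² − (Σy)² = 1709525.75 − 1623330.81 = 86194.94
r = 199.3 / √(1.2 × 86194.94) = 199.3 / 321.6115 ≈ 0.620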